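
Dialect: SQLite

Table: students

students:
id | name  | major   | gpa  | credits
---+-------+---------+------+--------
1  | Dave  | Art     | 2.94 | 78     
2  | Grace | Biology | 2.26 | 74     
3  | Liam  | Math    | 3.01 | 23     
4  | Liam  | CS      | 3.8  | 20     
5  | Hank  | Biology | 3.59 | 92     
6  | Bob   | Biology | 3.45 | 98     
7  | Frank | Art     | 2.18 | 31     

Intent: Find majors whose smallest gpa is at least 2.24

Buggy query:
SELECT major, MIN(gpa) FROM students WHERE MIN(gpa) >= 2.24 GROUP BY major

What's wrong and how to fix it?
Bug: Aggregates like MIN are computed per group after WHERE runs

Fix: Replace WHERE with HAVING after the GROUP BY

Corrected query:
SELECT major, MIN(gpa) FROM students GROUP BY major HAVING MIN(gpa) >= 2.24

Result:
major   | MIN(gpa)
--------+---------
Biology | 2.26    
CS      | 3.8     
Math    | 3.01    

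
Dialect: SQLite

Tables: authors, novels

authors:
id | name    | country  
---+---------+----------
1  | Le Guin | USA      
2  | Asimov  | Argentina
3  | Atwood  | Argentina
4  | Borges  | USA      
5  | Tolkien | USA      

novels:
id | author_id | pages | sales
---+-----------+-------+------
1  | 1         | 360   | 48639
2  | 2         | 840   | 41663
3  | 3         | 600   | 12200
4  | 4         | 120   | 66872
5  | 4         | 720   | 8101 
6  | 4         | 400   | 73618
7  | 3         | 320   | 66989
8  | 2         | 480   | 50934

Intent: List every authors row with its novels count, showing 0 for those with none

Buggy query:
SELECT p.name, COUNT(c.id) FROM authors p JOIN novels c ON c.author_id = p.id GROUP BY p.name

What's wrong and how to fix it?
Bug: An inner join excludes parents with zero children

Fix: Switch to LEFT JOIN to retain unmatched parent rows

Corrected query:
SELECT p.name, COUNT(c.id) FROM authors p LEFT JOIN novels c ON c.author_id = p.id GROUP BY p.name

Result:
name    | COUNT(c.id)
--------+------------
Asimov  | 2          
Atwood  | 2          
Borges  | 3          
Le Guin | 1          
Tolkien | 0          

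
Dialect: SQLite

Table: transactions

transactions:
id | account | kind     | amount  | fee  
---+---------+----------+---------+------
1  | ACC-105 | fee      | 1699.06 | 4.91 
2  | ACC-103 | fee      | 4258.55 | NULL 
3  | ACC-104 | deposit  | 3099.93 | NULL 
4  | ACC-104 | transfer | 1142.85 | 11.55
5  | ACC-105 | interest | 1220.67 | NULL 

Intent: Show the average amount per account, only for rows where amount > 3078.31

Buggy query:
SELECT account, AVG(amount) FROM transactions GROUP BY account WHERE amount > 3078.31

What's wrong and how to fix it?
Bug: WHERE cannot follow GROUP BY

Fix: Move the WHERE clause before GROUP BY

Corrected query:
SELECT account, AVG(amount) FROM transactions WHERE amount > 3078.31 GROUP BY account

Result:
account | AVG(amount)
--------+------------
ACC-103 | 4258.55    
ACC-104 | 3099.93    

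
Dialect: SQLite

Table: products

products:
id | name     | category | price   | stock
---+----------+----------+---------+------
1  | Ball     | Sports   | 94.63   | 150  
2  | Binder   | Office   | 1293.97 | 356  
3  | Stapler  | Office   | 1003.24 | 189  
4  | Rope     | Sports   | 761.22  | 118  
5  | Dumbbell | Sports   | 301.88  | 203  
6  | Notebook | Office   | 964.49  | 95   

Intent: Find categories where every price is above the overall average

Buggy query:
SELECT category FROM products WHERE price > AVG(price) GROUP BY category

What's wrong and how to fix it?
Bug: AVG() is an aggregate; it can't sit directly in WHERE

Fix: Use a subquery for AVG and a HAVING MIN(...) filter so the condition holds for every row in the group

Corrected query:
SELECT category FROM products GROUP BY category HAVING MIN(price) > (SELECT AVG(price) FROM products)

Result:
category
--------
Office  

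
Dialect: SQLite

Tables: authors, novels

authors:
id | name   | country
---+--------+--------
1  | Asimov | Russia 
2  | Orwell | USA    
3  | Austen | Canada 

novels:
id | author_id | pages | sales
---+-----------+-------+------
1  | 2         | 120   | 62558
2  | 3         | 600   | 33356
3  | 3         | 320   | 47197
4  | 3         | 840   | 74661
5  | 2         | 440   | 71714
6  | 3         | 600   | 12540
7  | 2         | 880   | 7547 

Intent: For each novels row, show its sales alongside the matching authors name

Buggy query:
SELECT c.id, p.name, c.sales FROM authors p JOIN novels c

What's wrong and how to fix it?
Bug: Missing join condition: each novels row is matched to all authors rows instead of just its own

Fix: Add ON c.author_id = p.id to the JOIN

Corrected query:
SELECT c.id, p.name, c.sales FROM authors p JOIN novels c ON c.author_id = p.id

Result:
id | name   | sales
---+--------+------
1  | Orwell | 62558
2  | Austen | 33356
3  | Austen | 47197
4  | Austen | 74661
5  | Orwell | 71714
6  | Austen | 12540
7  | Orwell | 7547 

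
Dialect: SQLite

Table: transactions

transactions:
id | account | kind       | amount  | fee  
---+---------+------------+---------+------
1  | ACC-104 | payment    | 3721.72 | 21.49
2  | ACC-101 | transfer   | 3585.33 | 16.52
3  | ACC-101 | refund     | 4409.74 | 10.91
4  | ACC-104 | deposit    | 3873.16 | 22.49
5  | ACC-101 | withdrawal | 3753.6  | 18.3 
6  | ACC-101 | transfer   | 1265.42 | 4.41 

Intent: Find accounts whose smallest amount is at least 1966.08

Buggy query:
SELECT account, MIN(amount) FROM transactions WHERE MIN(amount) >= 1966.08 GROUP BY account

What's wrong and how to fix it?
Bug: Aggregates like MIN are computed per group after WHERE runs

Fix: Replace WHERE with HAVING after the GROUP BY

Corrected query:
SELECT account, MIN(amount) FROM transactions GROUP BY account HAVING MIN(amount) >= 1966.08

Result:
account | MIN(amount)
--------+------------
ACC-104 | 3721.72    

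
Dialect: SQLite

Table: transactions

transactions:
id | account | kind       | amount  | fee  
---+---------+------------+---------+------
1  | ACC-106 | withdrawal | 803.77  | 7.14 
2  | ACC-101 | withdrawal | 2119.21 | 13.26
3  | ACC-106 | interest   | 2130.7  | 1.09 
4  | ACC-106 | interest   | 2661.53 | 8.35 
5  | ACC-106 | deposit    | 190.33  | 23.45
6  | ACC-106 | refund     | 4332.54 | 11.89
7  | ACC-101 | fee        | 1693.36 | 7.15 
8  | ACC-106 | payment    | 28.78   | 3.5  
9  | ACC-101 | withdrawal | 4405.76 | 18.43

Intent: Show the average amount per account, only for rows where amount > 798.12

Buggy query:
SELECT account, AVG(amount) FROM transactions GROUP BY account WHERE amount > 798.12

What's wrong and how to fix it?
Bug: Row-level WHERE must come before GROUP BY in the clause order

Fix: Move the WHERE clause before GROUP BY

Corrected query:
SELECT account, AVG(amount) FROM transactions WHERE amount > 798.12 GROUP BY account

Result:
account | AVG(amount)
--------+------------
ACC-101 | 2739.443333
ACC-106 | 2482.135   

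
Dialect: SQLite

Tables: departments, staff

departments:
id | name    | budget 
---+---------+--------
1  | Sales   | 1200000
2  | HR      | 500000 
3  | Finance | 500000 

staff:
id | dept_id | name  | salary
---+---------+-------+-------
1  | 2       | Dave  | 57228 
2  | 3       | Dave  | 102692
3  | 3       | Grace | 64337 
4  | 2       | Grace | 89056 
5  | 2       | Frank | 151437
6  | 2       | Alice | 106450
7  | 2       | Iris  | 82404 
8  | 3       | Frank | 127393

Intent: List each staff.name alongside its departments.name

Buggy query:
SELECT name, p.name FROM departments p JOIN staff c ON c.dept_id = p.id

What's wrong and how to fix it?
Bug: Both tables have a 'name' column; the unqualified reference is ambiguous

Fix: Qualify the column with its table alias (c.name)

Corrected query:
SELECT c.name, p.name FROM departments p JOIN staff c ON c.dept_id = p.id

Result:
name  | name   
------+--------
Dave  | HR     
Dave  | Finance
Grace | Finance
Grace | HR     
Frank | HR     
Alice | HR     
Iris  | HR     
Frank | Finance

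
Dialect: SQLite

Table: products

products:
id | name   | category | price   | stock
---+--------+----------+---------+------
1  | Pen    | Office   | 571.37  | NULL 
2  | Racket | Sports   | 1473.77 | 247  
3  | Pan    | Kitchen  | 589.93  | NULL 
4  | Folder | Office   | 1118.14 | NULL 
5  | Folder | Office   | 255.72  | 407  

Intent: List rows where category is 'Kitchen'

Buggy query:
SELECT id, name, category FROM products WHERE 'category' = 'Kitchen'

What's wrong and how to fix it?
Bug: 'category' in single quotes is a string literal, not the column; the comparison is literal-vs-literal and never true

Fix: Remove the quotes around the column name (or use double quotes for an identifier)

Corrected query:
SELECT id, name, category FROM products WHERE category = 'Kitchen'

Result:
id | name | category
---+------+---------
3  | Pan  | Kitchen 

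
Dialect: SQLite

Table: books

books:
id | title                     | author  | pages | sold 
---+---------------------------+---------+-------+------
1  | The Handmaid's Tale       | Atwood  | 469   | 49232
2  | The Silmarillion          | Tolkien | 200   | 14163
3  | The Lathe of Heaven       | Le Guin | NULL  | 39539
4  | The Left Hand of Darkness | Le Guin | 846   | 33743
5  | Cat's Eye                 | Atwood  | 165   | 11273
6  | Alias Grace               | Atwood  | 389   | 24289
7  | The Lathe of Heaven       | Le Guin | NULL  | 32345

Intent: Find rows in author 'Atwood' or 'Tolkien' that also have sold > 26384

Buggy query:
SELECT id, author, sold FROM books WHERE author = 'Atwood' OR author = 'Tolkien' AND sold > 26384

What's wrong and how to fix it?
Bug: Without parentheses, AND is evaluated before OR, so the sold filter only applies to the 'Tolkien' branch

Fix: Add parentheses around the OR so the AND applies to both alternatives

Corrected query:
SELECT id, author, sold FROM books WHERE (author = 'Atwood' OR author = 'Tolkien') AND sold > 26384

Result:
id | author | sold 
---+--------+------
1  | Atwood | 49232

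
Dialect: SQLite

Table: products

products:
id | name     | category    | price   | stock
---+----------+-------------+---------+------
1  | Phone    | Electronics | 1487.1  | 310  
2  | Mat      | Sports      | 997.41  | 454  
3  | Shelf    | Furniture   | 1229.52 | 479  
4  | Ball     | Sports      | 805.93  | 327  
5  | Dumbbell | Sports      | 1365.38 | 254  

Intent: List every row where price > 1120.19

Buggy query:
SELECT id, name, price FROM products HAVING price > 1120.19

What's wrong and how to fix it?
Bug: HAVING filters the output of aggregation, but this query has no GROUP BY and no aggregate functions, so SQLite rejects it (HAVING clause on a non-aggregate query); the condition here is per row

Fix: Use WHERE for row-level filtering

Corrected query:
SELECT id, name, price FROM products WHERE price > 1120.19

Result:
id | name     | price  
---+----------+--------
1  | Phone    | 1487.1 
3  | Shelf    | 1229.52
5  | Dumbbell | 1365.38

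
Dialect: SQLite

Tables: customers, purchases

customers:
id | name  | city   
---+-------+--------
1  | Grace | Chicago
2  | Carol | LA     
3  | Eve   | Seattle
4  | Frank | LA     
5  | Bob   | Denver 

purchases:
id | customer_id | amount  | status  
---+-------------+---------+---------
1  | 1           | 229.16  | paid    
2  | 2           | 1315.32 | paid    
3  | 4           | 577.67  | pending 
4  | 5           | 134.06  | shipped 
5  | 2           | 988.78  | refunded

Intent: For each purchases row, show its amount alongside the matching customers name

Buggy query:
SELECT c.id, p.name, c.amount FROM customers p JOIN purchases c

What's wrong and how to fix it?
Bug: JOIN with no ON clause produces a cartesian product; every purchases row pairs with every customers row

Fix: Add ON c.customer_id = p.id to the JOIN

Corrected query:
SELECT c.id, p.name, c.amount FROM customers p JOIN purchases c ON c.customer_id = p.id

Result:
id | name  | amount 
---+-------+--------
1  | Grace | 229.16 
2  | Carol | 1315.32
3  | Frank | 577.67 
4  | Bob   | 134.06 
5  | Carol | 988.78 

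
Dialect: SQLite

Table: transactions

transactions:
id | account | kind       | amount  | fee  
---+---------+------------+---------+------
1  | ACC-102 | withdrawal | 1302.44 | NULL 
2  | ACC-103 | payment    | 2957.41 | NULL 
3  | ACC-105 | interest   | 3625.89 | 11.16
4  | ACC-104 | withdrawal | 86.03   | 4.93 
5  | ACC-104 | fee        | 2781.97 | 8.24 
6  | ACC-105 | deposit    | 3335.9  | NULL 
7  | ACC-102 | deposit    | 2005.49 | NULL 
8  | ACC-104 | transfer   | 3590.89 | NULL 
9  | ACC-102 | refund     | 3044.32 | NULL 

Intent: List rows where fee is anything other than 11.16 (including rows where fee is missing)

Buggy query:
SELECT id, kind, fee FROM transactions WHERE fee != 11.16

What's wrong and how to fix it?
Bug: 'fee != 11.16' is unknown when fee is NULL, so NULL rows are silently excluded

Fix: Add an explicit OR fee IS NULL to include the missing-value rows

Corrected query:
SELECT id, kind, fee FROM transactions WHERE fee != 11.16 OR fee IS NULL

Result:
id | kind       | fee 
---+------------+-----
1  | withdrawal | NULL
2  | payment    | NULL
4  | withdrawal | 4.93
5  | fee        | 8.24
6  | deposit    | NULL
7  | deposit    | NULL
8  | transfer   | NULL
9  | refund     | NULL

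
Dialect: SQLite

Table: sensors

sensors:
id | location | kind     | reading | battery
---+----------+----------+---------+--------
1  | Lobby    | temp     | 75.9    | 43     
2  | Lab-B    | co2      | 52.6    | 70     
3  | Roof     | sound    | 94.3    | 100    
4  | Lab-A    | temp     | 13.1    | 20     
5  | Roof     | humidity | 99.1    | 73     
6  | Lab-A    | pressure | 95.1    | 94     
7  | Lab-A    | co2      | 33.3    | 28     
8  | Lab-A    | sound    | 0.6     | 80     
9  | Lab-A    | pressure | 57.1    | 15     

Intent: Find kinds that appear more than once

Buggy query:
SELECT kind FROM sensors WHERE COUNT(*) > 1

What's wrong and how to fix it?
Bug: COUNT(*) is an aggregate and cannot be used in WHERE

Fix: GROUP BY kind, then filter groups with HAVING COUNT(*) > 1

Corrected query:
SELECT kind FROM sensors GROUP BY kind HAVING COUNT(*) > 1

Result:
kind    
--------
co2     
pressure
sound   
temp    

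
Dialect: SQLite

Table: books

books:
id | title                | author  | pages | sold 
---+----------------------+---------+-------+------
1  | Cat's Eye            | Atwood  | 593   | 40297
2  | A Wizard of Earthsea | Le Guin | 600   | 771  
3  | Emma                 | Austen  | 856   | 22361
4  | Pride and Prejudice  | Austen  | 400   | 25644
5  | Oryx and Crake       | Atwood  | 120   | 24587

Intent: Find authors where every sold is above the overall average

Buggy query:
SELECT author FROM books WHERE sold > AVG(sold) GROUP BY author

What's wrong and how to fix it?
Bug: WHERE evaluates per row before aggregation, so AVG() is unavailable

Fix: Use a subquery for AVG and a HAVING MIN(...) filter so the condition holds for every row in the group

Corrected query:
SELECT author FROM books GROUP BY author HAVING MIN(sold) > (SELECT AVG(sold) FROM books)

Result:
author
------
Atwood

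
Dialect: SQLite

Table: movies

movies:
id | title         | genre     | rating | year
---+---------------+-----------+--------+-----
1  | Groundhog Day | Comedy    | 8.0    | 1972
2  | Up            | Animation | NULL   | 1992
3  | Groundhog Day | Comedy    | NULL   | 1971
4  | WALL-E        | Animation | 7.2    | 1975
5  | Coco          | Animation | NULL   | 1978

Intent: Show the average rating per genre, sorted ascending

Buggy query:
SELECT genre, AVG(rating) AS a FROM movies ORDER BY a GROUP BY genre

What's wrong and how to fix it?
Bug: GROUP BY must precede ORDER BY

Fix: Move ORDER BY to the end, after GROUP BY

Corrected query:
SELECT genre, AVG(rating) AS a FROM movies GROUP BY genre ORDER BY a

Result:
genre     | a  
----------+----
Animation | 7.2
Comedy    | 8  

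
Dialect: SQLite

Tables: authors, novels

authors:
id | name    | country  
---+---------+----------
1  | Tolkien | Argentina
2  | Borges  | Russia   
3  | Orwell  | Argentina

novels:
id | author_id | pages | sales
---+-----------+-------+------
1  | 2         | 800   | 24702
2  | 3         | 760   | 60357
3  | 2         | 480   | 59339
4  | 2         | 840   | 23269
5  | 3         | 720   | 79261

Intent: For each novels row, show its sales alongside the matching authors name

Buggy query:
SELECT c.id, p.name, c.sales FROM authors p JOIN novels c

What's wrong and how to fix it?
Bug: JOIN with no ON clause produces a cartesian product; every novels row pairs with every authors row

Fix: Add ON c.author_id = p.id to the JOIN

Corrected query:
SELECT c.id, p.name, c.sales FROM authors p JOIN novels c ON c.author_id = p.id

Result:
id | name   | sales
---+--------+------
1  | Borges | 24702
2  | Orwell | 60357
3  | Borges | 59339
4  | Borges | 23269
5  | Orwell | 79261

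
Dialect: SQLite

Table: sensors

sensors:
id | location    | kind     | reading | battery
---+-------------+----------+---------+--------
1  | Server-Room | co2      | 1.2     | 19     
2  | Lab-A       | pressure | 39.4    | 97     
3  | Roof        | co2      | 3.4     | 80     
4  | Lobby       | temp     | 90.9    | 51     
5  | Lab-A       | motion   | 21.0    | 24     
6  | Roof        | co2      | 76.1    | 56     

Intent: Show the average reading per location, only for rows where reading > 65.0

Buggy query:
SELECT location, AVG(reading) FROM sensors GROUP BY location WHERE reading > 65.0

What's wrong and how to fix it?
Bug: Row-level WHERE must come before GROUP BY in the clause order

Fix: Place WHERE between FROM and GROUP BY

Corrected query:
SELECT location, AVG(reading) FROM sensors WHERE reading > 65.0 GROUP BY location

Result:
location | AVG(reading)
---------+-------------
Lobby    | 90.9        
Roof     | 76.1        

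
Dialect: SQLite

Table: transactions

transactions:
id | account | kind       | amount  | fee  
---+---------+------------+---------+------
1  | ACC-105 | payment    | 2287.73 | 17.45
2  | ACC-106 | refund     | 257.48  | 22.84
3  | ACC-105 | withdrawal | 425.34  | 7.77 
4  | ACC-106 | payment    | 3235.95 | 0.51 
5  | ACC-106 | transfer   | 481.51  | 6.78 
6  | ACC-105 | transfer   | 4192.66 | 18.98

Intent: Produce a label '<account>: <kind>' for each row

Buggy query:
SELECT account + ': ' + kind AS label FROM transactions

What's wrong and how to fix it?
Bug: SQLite uses || for string concatenation; + coerces text to numbers (yielding 0)

Fix: Replace + with || to concatenate text

Corrected query:
SELECT account || ': ' || kind AS label FROM transactions

Result:
label              
-------------------
ACC-105: payment   
ACC-106: refund    
ACC-105: withdrawal
ACC-106: payment   
ACC-106: transfer  
ACC-105: transfer  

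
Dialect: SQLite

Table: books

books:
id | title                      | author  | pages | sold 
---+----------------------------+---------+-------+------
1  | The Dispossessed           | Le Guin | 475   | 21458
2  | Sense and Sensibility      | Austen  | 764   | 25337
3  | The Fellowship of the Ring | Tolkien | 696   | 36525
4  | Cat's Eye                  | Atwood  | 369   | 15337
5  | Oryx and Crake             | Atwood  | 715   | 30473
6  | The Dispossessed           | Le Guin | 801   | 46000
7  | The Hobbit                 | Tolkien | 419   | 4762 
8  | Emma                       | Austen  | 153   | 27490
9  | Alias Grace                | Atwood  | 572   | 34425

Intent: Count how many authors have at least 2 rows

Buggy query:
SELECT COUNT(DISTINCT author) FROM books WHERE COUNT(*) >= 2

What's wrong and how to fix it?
Bug: WHERE filters individual rows, not groups, so a group-level COUNT is invalid there

Fix: Use a subquery that GROUPs and filters with HAVING, then count its rows

Corrected query:
SELECT COUNT(*) FROM (SELECT author FROM books GROUP BY author HAVING COUNT(*) >= 2)

Result:
COUNT(*)
--------
4       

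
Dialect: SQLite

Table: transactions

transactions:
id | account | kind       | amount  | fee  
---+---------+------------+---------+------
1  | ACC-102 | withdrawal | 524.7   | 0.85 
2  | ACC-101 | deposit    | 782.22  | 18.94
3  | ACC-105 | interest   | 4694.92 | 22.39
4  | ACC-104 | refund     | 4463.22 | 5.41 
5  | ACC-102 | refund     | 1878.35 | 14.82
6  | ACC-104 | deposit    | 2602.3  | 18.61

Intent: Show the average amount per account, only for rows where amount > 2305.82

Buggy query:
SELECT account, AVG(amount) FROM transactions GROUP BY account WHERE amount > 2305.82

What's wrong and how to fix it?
Bug: WHERE cannot follow GROUP BY

Fix: Move the WHERE clause before GROUP BY

Corrected query:
SELECT account, AVG(amount) FROM transactions WHERE amount > 2305.82 GROUP BY account

Result:
account | AVG(amount)
--------+------------
ACC-104 | 3532.76    
ACC-105 | 4694.92    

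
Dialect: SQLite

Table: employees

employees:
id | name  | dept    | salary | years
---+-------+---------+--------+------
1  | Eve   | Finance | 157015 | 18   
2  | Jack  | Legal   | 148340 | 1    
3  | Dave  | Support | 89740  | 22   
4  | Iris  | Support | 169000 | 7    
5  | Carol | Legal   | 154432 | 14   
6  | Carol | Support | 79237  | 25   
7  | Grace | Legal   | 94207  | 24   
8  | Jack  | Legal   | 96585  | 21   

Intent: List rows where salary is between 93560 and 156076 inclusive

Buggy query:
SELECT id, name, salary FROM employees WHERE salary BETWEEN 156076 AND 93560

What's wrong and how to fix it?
Bug: The bounds are reversed; BETWEEN a AND b requires a <= b to match anything

Fix: Write BETWEEN 93560 AND 156076

Corrected query:
SELECT id, name, salary FROM employees WHERE salary BETWEEN 93560 AND 156076

Result:
id | name  | salary
---+-------+-------
2  | Jack  | 148340
5  | Carol | 154432
7  | Grace | 94207 
8  | Jack  | 96585 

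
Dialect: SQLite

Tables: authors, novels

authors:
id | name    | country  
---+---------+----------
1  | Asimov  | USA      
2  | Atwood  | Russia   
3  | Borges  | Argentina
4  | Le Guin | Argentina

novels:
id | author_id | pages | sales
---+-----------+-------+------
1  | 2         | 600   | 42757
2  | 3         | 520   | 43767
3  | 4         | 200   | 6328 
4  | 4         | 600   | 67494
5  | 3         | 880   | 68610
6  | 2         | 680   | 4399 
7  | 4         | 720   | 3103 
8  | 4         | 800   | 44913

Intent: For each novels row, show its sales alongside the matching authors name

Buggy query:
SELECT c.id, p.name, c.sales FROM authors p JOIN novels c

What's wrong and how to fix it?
Bug: JOIN with no ON clause produces a cartesian product; every novels row pairs with every authors row

Fix: Add ON c.author_id = p.id to the JOIN

Corrected query:
SELECT c.id, p.name, c.sales FROM authors p JOIN novels c ON c.author_id = p.id

Result:
id | name    | sales
---+---------+------
1  | Atwood  | 42757
2  | Borges  | 43767
3  | Le Guin | 6328 
4  | Le Guin | 67494
5  | Borges  | 68610
6  | Atwood  | 4399 
7  | Le Guin | 3103 
8  | Le Guin | 44913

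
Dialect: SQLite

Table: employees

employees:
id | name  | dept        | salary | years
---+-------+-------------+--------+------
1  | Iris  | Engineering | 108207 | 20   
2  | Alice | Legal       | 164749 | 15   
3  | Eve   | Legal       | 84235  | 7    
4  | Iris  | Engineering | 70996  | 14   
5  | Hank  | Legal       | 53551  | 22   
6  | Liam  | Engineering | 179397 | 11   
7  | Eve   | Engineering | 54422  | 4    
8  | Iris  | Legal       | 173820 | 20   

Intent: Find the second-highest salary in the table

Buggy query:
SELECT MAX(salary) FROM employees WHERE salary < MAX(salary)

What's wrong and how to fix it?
Bug: MAX(salary) on the right of the comparison is an aggregate-in-WHERE error

Fix: Put the inner MAX in a scalar subquery

Corrected query:
SELECT MAX(salary) FROM employees WHERE salary < (SELECT MAX(salary) FROM employees)

Result:
MAX(salary)
-----------
173820     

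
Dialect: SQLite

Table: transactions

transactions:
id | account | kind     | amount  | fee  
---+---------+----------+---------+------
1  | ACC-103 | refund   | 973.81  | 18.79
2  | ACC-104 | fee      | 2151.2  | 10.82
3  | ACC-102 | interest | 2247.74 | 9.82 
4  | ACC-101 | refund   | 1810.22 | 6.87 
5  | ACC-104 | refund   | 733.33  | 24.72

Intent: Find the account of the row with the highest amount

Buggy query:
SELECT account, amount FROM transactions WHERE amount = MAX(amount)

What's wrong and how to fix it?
Bug: WHERE is evaluated per row; an aggregate over the whole table isn't defined there

Fix: Wrap MAX in a scalar subquery so WHERE compares against a single value

Corrected query:
SELECT account, amount FROM transactions WHERE amount = (SELECT MAX(amount) FROM transactions)

Result:
account | amount 
--------+--------
ACC-102 | 2247.74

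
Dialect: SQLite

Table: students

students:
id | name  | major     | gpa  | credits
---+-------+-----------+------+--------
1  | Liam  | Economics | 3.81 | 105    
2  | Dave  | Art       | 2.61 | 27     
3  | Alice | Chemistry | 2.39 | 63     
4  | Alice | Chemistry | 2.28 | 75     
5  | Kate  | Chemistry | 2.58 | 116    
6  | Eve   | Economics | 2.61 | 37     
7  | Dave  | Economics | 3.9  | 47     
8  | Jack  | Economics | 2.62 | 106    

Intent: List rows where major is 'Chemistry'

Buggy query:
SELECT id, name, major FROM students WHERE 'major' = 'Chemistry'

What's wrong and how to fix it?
Bug: 'major' in single quotes is a string literal, not the column; the comparison is literal-vs-literal and never true

Fix: Reference the column as major without single quotes

Corrected query:
SELECT id, name, major FROM students WHERE major = 'Chemistry'

Result:
id | name  | major    
---+-------+----------
3  | Alice | Chemistry
4  | Alice | Chemistry
5  | Kate  | Chemistry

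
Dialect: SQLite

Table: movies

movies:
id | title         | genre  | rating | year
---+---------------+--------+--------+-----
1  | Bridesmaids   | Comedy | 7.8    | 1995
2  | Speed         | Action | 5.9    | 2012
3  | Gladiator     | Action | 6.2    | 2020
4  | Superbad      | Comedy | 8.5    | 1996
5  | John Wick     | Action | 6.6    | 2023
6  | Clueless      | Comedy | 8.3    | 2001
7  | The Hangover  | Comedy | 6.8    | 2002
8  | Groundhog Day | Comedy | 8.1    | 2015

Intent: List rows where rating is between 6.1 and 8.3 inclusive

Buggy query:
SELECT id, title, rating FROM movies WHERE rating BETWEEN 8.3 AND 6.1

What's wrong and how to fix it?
Bug: BETWEEN expects the lower bound first; with 8.3 AND 6.1 the range is empty

Fix: Write BETWEEN 6.1 AND 8.3

Corrected query:
SELECT id, title, rating FROM movies WHERE rating BETWEEN 6.1 AND 8.3

Result:
id | title         | rating
---+---------------+-------
1  | Bridesmaids   | 7.8   
3  | Gladiator     | 6.2   
5  | John Wick     | 6.6   
6  | Clueless      | 8.3   
7  | The Hangover  | 6.8   
8  | Groundhog Day | 8.1   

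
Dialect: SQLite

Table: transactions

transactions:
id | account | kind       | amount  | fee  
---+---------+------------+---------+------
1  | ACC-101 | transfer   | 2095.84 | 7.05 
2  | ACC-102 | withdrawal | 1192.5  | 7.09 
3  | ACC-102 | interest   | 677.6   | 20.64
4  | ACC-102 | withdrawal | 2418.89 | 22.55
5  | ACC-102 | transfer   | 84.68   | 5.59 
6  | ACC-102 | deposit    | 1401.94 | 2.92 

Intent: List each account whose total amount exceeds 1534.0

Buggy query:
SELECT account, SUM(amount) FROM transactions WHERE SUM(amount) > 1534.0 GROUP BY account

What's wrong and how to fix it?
Bug: SUM(amount) is an aggregate, but WHERE filters rows before aggregation

Fix: Move the aggregate condition to a HAVING clause

Corrected query:
SELECT account, SUM(amount) FROM transactions GROUP BY account HAVING SUM(amount) > 1534.0

Result:
account | SUM(amount)
--------+------------
ACC-101 | 2095.84    
ACC-102 | 5775.61    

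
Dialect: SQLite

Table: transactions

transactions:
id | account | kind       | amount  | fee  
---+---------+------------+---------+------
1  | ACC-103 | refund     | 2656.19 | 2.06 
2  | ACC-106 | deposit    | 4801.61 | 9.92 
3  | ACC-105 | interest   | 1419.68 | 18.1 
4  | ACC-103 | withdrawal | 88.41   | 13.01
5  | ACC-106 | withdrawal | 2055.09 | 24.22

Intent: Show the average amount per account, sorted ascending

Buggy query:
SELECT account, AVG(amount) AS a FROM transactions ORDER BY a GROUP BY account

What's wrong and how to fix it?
Bug: ORDER BY appears before GROUP BY; SQL clause order requires GROUP BY first

Fix: Move ORDER BY to the end, after GROUP BY

Corrected query:
SELECT account, AVG(amount) AS a FROM transactions GROUP BY account ORDER BY a

Result:
account | a      
--------+--------
ACC-103 | 1372.3 
ACC-105 | 1419.68
ACC-106 | 3428.35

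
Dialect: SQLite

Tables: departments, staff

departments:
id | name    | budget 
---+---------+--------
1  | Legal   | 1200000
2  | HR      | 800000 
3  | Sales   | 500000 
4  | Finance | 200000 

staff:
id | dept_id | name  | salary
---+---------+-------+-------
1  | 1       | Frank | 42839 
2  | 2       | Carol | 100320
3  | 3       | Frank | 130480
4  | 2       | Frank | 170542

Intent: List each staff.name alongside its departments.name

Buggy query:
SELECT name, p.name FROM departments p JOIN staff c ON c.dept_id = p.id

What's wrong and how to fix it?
Bug: Both tables have a 'name' column; the unqualified reference is ambiguous

Fix: Prefix ambiguous columns with the table alias

Corrected query:
SELECT c.name, p.name FROM departments p JOIN staff c ON c.dept_id = p.id

Result:
name  | name 
------+------
Frank | Legal
Carol | HR   
Frank | Sales
Frank | HR   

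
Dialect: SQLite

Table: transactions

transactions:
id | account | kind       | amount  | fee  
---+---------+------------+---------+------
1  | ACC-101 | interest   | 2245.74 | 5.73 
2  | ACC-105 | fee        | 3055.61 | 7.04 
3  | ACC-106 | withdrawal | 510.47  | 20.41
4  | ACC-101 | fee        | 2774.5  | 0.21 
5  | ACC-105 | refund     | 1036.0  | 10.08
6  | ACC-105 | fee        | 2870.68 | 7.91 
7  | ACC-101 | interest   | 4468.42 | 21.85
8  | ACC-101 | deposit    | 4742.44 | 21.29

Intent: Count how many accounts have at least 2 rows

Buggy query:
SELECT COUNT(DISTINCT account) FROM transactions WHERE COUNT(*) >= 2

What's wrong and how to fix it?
Bug: WHERE filters individual rows, not groups, so a group-level COUNT is invalid there

Fix: Group first with HAVING COUNT(*) >= 2, then COUNT the resulting groups

Corrected query:
SELECT COUNT(*) FROM (SELECT account FROM transactions GROUP BY account HAVING COUNT(*) >= 2)

Result:
COUNT(*)
--------
2       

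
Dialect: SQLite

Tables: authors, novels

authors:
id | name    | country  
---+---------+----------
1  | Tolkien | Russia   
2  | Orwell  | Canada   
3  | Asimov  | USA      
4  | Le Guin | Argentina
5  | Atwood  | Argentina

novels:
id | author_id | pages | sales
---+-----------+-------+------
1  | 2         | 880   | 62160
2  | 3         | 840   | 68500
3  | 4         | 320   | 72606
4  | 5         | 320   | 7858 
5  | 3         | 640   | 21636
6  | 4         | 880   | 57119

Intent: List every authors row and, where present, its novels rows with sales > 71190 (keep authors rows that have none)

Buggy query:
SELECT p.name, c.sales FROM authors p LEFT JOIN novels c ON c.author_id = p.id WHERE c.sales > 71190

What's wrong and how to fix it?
Bug: A WHERE condition on the right-hand table after LEFT JOIN drops unmatched parents

Fix: Move the right-table condition into the ON clause so unmatched parents are kept

Corrected query:
SELECT p.name, c.sales FROM authors p LEFT JOIN novels c ON c.author_id = p.id AND c.sales > 71190

Result:
name    | sales
--------+------
Tolkien | NULL 
Orwell  | NULL 
Asimov  | NULL 
Le Guin | 72606
Atwood  | NULL 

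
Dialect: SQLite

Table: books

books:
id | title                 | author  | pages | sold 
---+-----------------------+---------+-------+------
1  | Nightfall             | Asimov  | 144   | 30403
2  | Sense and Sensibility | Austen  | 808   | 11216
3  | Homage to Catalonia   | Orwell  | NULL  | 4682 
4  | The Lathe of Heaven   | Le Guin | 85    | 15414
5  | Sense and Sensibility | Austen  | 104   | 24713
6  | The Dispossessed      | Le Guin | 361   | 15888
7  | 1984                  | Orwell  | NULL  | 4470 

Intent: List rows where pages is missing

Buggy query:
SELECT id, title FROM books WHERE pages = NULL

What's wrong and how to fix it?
Bug: Comparing to NULL with '=' never matches; NULL = NULL is unknown, not true

Fix: Use IS NULL to test for NULL

Corrected query:
SELECT id, title FROM books WHERE pages IS NULL

Result:
id | title              
---+--------------------
3  | Homage to Catalonia
7  | 1984               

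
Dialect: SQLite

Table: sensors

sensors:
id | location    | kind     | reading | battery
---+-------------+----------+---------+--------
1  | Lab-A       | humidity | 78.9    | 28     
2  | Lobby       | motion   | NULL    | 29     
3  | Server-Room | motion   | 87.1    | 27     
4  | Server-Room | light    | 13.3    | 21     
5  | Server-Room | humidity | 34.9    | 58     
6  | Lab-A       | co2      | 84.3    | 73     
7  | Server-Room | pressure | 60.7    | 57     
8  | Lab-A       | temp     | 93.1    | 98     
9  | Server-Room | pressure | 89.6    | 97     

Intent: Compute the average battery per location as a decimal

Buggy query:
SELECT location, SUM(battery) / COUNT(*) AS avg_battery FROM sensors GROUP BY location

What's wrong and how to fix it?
Bug: SUM(battery) and COUNT(*) are both integers; the division truncates the fractional part

Fix: Multiply by 1.0 (or CAST to REAL) to force floating-point division

Corrected query:
SELECT location, SUM(battery) * 1.0 / COUNT(*) AS avg_battery FROM sensors GROUP BY location

Result:
location    | avg_battery
------------+------------
Lab-A       | 66.333333  
Lobby       | 29         
Server-Room | 52         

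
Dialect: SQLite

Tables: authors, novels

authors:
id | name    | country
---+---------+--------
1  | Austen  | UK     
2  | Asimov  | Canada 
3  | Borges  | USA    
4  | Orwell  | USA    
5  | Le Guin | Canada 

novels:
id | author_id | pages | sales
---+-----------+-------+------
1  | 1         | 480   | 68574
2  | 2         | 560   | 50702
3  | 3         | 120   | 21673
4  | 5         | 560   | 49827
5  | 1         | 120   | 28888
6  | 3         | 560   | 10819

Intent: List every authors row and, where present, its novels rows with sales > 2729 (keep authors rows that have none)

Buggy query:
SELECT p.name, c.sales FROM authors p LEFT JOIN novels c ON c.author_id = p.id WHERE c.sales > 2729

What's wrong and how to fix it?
Bug: Filtering c.sales in WHERE discards the NULL rows produced by LEFT JOIN, turning it into an inner join

Fix: Put 'c.sales > 2729' in the JOIN's ON clause instead of WHERE

Corrected query:
SELECT p.name, c.sales FROM authors p LEFT JOIN novels c ON c.author_id = p.id AND c.sales > 2729

Result:
name    | sales
--------+------
Austen  | 28888
Austen  | 68574
Asimov  | 50702
Borges  | 10819
Borges  | 21673
Orwell  | NULL 
Le Guin | 49827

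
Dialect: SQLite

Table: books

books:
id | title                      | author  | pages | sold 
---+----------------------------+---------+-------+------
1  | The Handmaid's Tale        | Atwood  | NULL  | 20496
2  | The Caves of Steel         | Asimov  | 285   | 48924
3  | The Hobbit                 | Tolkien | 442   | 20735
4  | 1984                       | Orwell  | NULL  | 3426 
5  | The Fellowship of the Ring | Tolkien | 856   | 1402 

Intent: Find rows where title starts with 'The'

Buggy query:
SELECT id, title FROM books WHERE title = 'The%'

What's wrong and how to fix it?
Bug: Wildcards only work with LIKE; '=' treats '%' as a literal character

Fix: Replace '=' with LIKE so 'The%' is treated as a pattern

Corrected query:
SELECT id, title FROM books WHERE title LIKE 'The%'

Result:
id | title                     
---+---------------------------
1  | The Handmaid's Tale       
2  | The Caves of Steel        
3  | The Hobbit                
5  | The Fellowship of the Ring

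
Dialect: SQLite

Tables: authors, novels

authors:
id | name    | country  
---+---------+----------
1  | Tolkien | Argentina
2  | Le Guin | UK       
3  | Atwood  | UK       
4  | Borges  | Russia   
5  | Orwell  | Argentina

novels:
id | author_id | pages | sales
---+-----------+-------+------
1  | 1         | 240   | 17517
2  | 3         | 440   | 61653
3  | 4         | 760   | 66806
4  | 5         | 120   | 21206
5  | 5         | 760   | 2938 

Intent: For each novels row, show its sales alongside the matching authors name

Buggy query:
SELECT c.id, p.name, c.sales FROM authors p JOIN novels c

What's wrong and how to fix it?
Bug: Missing join condition: each novels row is matched to all authors rows instead of just its own

Fix: Specify the join condition linking the foreign key to the parent id

Corrected query:
SELECT c.id, p.name, c.sales FROM authors p JOIN novels c ON c.author_id = p.id

Result:
id | name    | sales
---+---------+------
1  | Tolkien | 17517
2  | Atwood  | 61653
3  | Borges  | 66806
4  | Orwell  | 21206
5  | Orwell  | 2938 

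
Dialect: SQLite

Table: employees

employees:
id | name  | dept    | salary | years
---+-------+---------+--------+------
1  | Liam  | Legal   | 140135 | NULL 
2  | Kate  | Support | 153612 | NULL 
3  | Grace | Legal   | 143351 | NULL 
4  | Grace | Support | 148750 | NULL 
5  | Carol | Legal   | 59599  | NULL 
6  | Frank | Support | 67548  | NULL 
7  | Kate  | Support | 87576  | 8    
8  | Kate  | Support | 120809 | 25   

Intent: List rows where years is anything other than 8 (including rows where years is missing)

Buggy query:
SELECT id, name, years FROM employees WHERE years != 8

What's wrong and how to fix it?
Bug: Inequality against NULL is unknown, not true; rows with NULL are dropped

Fix: Add an explicit OR years IS NULL to include the missing-value rows

Corrected query:
SELECT id, name, years FROM employees WHERE years != 8 OR years IS NULL

Result:
id | name  | years
---+-------+------
1  | Liam  | NULL 
2  | Kate  | NULL 
3  | Grace | NULL 
4  | Grace | NULL 
5  | Carol | NULL 
6  | Frank | NULL 
8  | Kate  | 25   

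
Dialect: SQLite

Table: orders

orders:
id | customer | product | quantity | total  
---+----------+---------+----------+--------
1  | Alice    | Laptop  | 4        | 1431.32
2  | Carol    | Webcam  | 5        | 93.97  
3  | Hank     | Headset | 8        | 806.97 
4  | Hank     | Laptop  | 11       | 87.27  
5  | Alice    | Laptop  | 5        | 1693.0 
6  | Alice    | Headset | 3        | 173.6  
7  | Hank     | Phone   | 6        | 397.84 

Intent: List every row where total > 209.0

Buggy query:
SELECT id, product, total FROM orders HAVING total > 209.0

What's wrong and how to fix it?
Bug: HAVING filters the output of aggregation, but this query has no GROUP BY and no aggregate functions, so SQLite rejects it (HAVING clause on a non-aggregate query); the condition here is per row

Fix: Replace HAVING with WHERE since the condition applies to individual rows

Corrected query:
SELECT id, product, total FROM orders WHERE total > 209.0

Result:
id | product | total  
---+---------+--------
1  | Laptop  | 1431.32
3  | Headset | 806.97 
5  | Laptop  | 1693   
7  | Phone   | 397.84 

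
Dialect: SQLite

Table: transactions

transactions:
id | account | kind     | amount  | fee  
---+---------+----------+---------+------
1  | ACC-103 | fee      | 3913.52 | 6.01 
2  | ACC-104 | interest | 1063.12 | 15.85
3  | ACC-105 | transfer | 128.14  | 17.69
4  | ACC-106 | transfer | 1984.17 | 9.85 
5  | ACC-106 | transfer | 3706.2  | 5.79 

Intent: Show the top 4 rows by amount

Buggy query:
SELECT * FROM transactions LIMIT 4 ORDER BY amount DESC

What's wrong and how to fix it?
Bug: LIMIT must come after ORDER BY

Fix: Swap the clauses: ORDER BY first, then LIMIT

Corrected query:
SELECT * FROM transactions ORDER BY amount DESC LIMIT 4

Result:
id | account | kind     | amount  | fee  
---+---------+----------+---------+------
1  | ACC-103 | fee      | 3913.52 | 6.01 
5  | ACC-106 | transfer | 3706.2  | 5.79 
4  | ACC-106 | transfer | 1984.17 | 9.85 
2  | ACC-104 | interest | 1063.12 | 15.85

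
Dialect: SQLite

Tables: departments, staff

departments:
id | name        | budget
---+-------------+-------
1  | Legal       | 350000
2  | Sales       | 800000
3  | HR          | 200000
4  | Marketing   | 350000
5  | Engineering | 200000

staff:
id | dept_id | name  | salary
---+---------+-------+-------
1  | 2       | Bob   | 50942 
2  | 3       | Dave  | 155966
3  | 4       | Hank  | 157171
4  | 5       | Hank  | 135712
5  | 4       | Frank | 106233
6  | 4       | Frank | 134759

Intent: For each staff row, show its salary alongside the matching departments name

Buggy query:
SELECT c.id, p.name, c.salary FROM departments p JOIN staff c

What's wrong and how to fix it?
Bug: Missing join condition: each staff row is matched to all departments rows instead of just its own

Fix: Specify the join condition linking the foreign key to the parent id

Corrected query:
SELECT c.id, p.name, c.salary FROM departments p JOIN staff c ON c.dept_id = p.id

Result:
id | name        | salary
---+-------------+-------
1  | Sales       | 50942 
2  | HR          | 155966
3  | Marketing   | 157171
4  | Engineering | 135712
5  | Marketing   | 106233
6  | Marketing   | 134759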